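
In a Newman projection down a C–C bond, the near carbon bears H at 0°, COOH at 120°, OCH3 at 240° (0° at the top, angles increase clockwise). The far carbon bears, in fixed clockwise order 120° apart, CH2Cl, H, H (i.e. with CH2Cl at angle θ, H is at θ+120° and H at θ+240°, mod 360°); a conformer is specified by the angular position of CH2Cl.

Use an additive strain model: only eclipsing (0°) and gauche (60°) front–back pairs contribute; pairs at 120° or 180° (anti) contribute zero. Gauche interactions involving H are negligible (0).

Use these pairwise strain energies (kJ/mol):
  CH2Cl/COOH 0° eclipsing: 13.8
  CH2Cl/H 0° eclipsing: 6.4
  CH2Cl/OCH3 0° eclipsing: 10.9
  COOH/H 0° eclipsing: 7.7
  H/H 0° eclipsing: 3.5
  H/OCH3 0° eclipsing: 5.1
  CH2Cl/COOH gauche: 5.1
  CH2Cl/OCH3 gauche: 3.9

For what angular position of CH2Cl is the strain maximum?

CH2Cl at 0° (eclipsed): H(0°)/CH2Cl(0°) eclipsed 6.4; COOH(120°)/H(120°) eclipsed 7.7; OCH3(240°)/H(240°) eclipsed 5.1 → 19.2 kJ/mol.
CH2Cl at 60° (staggered): COOH(120°)/CH2Cl(60°) gauche 5.1 → 5.1 kJ/mol.
CH2Cl at 120° (eclipsed): H(0°)/H(0°) eclipsed 3.5; COOH(120°)/CH2Cl(120°) eclipsed 13.8; OCH3(240°)/H(240°) eclipsed 5.1 → 22.4 kJ/mol.
CH2Cl at 180° (staggered): COOH(120°)/CH2Cl(180°) gauche 5.1; OCH3(240°)/CH2Cl(180°) gauche 3.9 → 9.0 kJ/mol.
CH2Cl at 240° (eclipsed): H(0°)/H(0°) eclipsed 3.5; COOH(120°)/H(120°) eclipsed 7.7; OCH3(240°)/CH2Cl(240°) eclipsed 10.9 → 22.1 kJ/mol.
CH2Cl at 300° (staggered): OCH3(240°)/CH2Cl(300°) gauche 3.9 → 3.9 kJ/mol.
The maximum (22.4 kJ/mol) occurs with CH2Cl at 120°.

120°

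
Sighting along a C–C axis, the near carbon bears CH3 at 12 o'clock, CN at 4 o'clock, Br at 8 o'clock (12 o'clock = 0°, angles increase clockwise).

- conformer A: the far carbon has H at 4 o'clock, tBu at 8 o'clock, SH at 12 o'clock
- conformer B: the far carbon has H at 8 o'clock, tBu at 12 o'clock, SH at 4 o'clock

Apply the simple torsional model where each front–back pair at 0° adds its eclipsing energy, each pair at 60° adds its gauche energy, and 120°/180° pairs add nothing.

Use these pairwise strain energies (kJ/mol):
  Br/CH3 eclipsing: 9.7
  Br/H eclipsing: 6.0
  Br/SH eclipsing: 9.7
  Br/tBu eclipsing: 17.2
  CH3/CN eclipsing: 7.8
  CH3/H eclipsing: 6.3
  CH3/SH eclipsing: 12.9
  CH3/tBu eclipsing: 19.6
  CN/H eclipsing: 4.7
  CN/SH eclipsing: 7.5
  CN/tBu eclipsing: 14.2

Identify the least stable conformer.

A

A (eclipsed): CH3–SH eclipsed, CN–H eclipsed, Br–tBu eclipsed; 12.9 + 4.7 + 17.2 = 34.8 kJ/mol.
B (eclipsed): CH3–tBu eclipsed, CN–SH eclipsed, Br–H eclipsed; 19.6 + 7.5 + 6.0 = 33.1 kJ/mol.
A has the highest total (34.8 kJ/mol).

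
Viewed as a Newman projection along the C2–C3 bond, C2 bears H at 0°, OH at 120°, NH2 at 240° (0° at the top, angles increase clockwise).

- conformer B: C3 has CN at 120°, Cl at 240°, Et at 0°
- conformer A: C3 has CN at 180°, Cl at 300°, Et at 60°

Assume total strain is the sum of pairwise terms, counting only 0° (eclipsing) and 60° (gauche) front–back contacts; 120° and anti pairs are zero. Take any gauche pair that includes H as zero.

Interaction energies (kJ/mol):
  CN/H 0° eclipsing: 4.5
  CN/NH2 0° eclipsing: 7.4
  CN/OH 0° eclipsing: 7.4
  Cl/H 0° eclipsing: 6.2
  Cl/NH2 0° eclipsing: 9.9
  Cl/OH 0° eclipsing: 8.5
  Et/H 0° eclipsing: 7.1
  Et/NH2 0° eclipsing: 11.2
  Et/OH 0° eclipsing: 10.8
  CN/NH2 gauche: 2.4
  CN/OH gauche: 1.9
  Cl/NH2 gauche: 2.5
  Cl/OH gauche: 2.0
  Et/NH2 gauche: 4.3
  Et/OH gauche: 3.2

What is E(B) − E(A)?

B (eclipsed): H–Et eclipsed, OH–CN eclipsed, NH2–Cl eclipsed; 7.1 + 7.4 + 9.9 = 24.4 kJ/mol.
A (staggered): OH–CN gauche, OH–Et gauche, NH2–CN gauche, NH2–Cl gauche; 1.9 + 3.2 + 2.4 + 2.5 = 10.0 kJ/mol.
E(B) − E(A) = 24.4 − 10.0 = +14.4 kJ/mol.

+14.4 kJ/mol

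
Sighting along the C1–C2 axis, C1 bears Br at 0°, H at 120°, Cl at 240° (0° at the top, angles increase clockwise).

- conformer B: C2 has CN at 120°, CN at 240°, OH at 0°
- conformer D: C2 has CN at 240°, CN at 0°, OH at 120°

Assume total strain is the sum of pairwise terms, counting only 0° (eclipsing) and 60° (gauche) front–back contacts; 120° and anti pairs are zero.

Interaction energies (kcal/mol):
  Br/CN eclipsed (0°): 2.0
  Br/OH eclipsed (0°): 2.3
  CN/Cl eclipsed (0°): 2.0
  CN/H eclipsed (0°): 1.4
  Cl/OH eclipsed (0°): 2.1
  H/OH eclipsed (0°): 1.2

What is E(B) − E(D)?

+0.5 kcal/mol

B (eclipsed): Br–OH eclipsed, H–CN eclipsed, Cl–CN eclipsed; 2.3 + 1.4 + 2.0 = 5.7 kcal/mol.
D (eclipsed): Br–CN eclipsed, H–OH eclipsed, Cl–CN eclipsed; 2.0 + 1.2 + 2.0 = 5.2 kcal/mol.
E(B) − E(D) = 5.7 − 5.2 = +0.5 kcal/mol.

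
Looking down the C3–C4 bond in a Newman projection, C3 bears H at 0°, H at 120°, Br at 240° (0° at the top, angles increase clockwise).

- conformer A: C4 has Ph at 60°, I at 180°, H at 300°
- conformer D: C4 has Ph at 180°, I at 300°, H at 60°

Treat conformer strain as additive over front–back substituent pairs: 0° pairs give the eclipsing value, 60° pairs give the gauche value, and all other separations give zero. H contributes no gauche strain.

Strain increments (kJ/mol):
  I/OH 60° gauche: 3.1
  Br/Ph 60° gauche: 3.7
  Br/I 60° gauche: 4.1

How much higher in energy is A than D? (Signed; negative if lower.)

A (staggered): Br(240°)/I(180°) gauche 4.1 → 4.1 kJ/mol.
D (staggered): Br(240°)/Ph(180°) gauche 3.7; Br(240°)/I(300°) gauche 4.1 → 7.8 kJ/mol.
E(A) − E(D) = 4.1 − 7.8 = -3.7 kJ/mol.

-3.7 kJ/mol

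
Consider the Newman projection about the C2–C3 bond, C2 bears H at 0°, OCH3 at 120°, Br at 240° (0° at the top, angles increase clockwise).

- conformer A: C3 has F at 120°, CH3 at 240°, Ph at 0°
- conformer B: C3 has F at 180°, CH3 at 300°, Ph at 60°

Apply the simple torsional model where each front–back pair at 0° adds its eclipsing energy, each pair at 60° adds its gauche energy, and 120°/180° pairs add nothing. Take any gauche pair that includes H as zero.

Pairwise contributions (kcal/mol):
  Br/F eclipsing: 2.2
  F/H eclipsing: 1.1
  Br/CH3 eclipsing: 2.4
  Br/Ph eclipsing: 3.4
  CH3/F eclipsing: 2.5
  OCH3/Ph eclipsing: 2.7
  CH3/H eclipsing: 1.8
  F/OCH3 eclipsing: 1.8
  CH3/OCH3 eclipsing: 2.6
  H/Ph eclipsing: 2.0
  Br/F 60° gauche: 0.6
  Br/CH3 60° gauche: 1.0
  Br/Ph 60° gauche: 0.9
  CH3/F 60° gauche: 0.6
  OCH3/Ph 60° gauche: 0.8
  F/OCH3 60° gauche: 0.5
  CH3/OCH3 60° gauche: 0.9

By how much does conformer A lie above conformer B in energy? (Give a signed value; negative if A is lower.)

A is eclipsed. H at 0° is eclipsed with Ph at 0° (2.0); OCH3 at 120° is eclipsed with F at 120° (1.8); Br at 240° is eclipsed with CH3 at 240° (2.4). Total 6.2 kcal/mol.
B is staggered. OCH3 at 120° is gauche with F at 180° (0.5); OCH3 at 120° is gauche with Ph at 60° (0.8); Br at 240° is gauche with F at 180° (0.6); Br at 240° is gauche with CH3 at 300° (1.0). Total 2.9 kcal/mol.
E(A) − E(B) = 6.2 − 2.9 = +3.3 kcal/mol.

+3.3 kcal/mol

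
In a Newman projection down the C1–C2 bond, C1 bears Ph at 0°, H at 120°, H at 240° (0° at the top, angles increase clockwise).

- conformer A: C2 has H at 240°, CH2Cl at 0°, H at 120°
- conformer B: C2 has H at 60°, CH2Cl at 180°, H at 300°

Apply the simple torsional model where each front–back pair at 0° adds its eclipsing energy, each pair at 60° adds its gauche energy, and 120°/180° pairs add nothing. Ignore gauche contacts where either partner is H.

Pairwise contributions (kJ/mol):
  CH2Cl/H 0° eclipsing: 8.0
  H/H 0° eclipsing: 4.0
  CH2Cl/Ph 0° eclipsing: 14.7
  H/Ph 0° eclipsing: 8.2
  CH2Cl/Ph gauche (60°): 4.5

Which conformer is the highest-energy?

A (eclipsed): Ph(0°)/CH2Cl(0°) eclipsed 14.7; H(120°)/H(120°) eclipsed 4.0; H(240°)/H(240°) eclipsed 4.0 → 22.7 kJ/mol.
B (staggered): no non-H gauche contacts → 0.0 kJ/mol.
A has the highest total (22.7 kJ/mol).

A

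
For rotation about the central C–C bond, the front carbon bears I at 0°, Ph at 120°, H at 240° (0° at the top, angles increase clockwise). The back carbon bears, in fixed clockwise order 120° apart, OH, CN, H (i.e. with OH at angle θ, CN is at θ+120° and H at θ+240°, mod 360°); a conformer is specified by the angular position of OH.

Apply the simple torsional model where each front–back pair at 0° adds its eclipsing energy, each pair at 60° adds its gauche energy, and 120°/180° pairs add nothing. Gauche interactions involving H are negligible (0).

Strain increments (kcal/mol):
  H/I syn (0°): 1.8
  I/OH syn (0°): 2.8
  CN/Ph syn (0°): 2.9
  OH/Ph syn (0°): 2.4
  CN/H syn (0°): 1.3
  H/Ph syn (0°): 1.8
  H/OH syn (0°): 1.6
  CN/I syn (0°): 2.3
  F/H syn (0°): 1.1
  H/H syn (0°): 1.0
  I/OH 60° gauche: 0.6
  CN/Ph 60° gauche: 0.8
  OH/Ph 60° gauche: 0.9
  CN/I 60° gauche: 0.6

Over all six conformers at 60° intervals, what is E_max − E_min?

5.2 kcal/mol

OH at 0° (eclipsed): I(0°)/OH(0°) eclipsed 2.8; Ph(120°)/CN(120°) eclipsed 2.9; H(240°)/H(240°) eclipsed 1.0 → 6.7 kcal/mol.
OH at 60° (staggered): I(0°)/OH(60°) gauche 0.6; Ph(120°)/OH(60°) gauche 0.9; Ph(120°)/CN(180°) gauche 0.8 → 2.3 kcal/mol.
OH at 120° (eclipsed): I(0°)/H(0°) eclipsed 1.8; Ph(120°)/OH(120°) eclipsed 2.4; H(240°)/CN(240°) eclipsed 1.3 → 5.5 kcal/mol.
OH at 180° (staggered): I(0°)/CN(300°) gauche 0.6; Ph(120°)/OH(180°) gauche 0.9 → 1.5 kcal/mol.
OH at 240° (eclipsed): I(0°)/CN(0°) eclipsed 2.3; Ph(120°)/H(120°) eclipsed 1.8; H(240°)/OH(240°) eclipsed 1.6 → 5.7 kcal/mol.
OH at 300° (staggered): I(0°)/OH(300°) gauche 0.6; I(0°)/CN(60°) gauche 0.6; Ph(120°)/CN(60°) gauche 0.8 → 2.0 kcal/mol.
Max at 0° (6.7 kcal/mol), min at 180° (1.5 kcal/mol); barrier = 5.2 kcal/mol.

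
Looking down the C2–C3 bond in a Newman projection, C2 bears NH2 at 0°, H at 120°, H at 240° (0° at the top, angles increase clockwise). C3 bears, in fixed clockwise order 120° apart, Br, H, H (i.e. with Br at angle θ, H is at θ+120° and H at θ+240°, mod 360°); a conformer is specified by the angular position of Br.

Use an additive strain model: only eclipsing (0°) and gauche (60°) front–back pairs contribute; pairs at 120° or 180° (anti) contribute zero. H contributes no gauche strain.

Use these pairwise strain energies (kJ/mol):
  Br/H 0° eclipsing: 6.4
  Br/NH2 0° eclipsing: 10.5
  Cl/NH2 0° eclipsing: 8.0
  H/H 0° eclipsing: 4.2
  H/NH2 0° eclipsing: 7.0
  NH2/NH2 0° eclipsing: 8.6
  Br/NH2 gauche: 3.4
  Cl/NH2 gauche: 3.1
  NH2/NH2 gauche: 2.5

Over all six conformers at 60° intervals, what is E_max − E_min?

Br at 0° (eclipsed): NH2(0°)/Br(0°) eclipsed 10.5; H(120°)/H(120°) eclipsed 4.2; H(240°)/H(240°) eclipsed 4.2 → 18.9 kJ/mol.
Br at 60° (staggered): NH2(0°)/Br(60°) gauche 3.4 → 3.4 kJ/mol.
Br at 120° (eclipsed): NH2(0°)/H(0°) eclipsed 7.0; H(120°)/Br(120°) eclipsed 6.4; H(240°)/H(240°) eclipsed 4.2 → 17.6 kJ/mol.
Br at 180° (staggered): no non-H gauche contacts → 0.0 kJ/mol.
Br at 240° (eclipsed): NH2(0°)/H(0°) eclipsed 7.0; H(120°)/H(120°) eclipsed 4.2; H(240°)/Br(240°) eclipsed 6.4 → 17.6 kJ/mol.
Br at 300° (staggered): NH2(0°)/Br(300°) gauche 3.4 → 3.4 kJ/mol.
Max at 0° (18.9 kJ/mol), min at 180° (0.0 kJ/mol); barrier = 18.9 kJ/mol.

18.9 kJ/mol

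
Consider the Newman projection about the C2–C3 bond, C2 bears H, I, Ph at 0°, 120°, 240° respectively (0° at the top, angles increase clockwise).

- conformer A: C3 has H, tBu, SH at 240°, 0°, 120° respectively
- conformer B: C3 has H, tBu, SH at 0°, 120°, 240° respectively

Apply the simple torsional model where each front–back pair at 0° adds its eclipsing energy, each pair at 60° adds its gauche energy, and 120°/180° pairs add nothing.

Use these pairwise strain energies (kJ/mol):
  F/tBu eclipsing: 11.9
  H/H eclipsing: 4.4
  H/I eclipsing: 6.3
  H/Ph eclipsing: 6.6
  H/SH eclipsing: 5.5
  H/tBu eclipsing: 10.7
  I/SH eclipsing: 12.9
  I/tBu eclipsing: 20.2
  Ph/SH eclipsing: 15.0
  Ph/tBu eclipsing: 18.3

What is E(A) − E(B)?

-9.4 kJ/mol

A (eclipsed): H(0°)/tBu(0°) eclipsed 10.7; I(120°)/SH(120°) eclipsed 12.9; Ph(240°)/H(240°) eclipsed 6.6 → 30.2 kJ/mol.
B (eclipsed): H(0°)/H(0°) eclipsed 4.4; I(120°)/tBu(120°) eclipsed 20.2; Ph(240°)/SH(240°) eclipsed 15.0 → 39.6 kJ/mol.
E(A) − E(B) = 30.2 − 39.6 = -9.4 kJ/mol.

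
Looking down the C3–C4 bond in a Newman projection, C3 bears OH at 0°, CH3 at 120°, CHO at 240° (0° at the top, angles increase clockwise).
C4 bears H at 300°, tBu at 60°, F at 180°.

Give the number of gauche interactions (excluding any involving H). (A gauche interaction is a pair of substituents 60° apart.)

4

Non-H gauche pairs: OH(0°)/tBu(60°); CH3(120°)/tBu(60°); CH3(120°)/F(180°); CHO(240°)/F(180°) — 4 interactions.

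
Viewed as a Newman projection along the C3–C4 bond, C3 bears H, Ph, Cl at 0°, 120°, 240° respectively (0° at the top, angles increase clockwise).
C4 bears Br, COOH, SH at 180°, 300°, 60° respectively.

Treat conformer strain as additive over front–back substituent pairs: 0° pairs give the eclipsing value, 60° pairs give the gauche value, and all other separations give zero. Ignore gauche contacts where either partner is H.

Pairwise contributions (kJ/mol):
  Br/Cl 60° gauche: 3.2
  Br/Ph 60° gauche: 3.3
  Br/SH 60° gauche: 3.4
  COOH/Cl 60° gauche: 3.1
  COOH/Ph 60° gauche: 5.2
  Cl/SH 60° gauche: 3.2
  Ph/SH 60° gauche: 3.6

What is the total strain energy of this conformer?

This conformer is staggered. Ph at 120° is gauche with Br at 180° (3.3); Ph at 120° is gauche with SH at 60° (3.6); Cl at 240° is gauche with Br at 180° (3.2); Cl at 240° is gauche with COOH at 300° (3.1). Total 13.2 kJ/mol.

13.2 kJ/mol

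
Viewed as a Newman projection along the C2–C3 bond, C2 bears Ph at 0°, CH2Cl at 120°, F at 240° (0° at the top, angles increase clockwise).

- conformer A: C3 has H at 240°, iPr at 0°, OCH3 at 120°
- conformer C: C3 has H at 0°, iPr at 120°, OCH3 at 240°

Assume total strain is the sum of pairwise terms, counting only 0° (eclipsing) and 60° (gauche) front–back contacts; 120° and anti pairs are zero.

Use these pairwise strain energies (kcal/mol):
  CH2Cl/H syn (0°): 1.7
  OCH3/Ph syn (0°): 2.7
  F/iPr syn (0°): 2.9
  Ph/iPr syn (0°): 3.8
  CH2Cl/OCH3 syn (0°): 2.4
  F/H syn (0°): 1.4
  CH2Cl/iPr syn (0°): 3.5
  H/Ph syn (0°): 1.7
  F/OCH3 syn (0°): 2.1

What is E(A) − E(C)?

A (eclipsed): Ph(0°)/iPr(0°) eclipsed 3.8; CH2Cl(120°)/OCH3(120°) eclipsed 2.4; F(240°)/H(240°) eclipsed 1.4 → 7.6 kcal/mol.
C (eclipsed): Ph(0°)/H(0°) eclipsed 1.7; CH2Cl(120°)/iPr(120°) eclipsed 3.5; F(240°)/OCH3(240°) eclipsed 2.1 → 7.3 kcal/mol.
E(A) − E(C) = 7.6 − 7.3 = +0.3 kcal/mol.

+0.3 kcal/mol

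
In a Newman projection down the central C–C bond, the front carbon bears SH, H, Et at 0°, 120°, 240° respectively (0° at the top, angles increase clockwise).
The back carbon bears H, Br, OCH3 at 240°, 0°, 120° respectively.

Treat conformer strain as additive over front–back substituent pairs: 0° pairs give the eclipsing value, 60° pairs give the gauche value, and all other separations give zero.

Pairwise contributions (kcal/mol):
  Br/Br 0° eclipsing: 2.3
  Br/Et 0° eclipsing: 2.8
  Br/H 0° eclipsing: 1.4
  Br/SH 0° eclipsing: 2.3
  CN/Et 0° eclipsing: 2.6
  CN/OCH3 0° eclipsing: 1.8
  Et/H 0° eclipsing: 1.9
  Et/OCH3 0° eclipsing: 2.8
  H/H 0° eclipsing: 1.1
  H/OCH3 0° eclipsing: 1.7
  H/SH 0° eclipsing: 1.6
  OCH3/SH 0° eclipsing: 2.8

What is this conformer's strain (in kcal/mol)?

5.9 kcal/mol

This conformer is eclipsed. SH at 0° is eclipsed with Br at 0° (2.3); H at 120° is eclipsed with OCH3 at 120° (1.7); Et at 240° is eclipsed with H at 240° (1.9). Total 5.9 kcal/mol.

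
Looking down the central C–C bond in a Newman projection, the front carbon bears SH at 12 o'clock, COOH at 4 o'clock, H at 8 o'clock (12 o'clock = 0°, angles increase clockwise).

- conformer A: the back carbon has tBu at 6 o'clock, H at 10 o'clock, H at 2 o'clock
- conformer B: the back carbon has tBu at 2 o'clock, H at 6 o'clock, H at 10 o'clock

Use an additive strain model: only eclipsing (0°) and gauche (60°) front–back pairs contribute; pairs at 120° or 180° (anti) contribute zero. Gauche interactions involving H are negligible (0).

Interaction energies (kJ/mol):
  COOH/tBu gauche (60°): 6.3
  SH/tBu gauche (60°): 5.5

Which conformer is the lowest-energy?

A

A (staggered): COOH(120°)/tBu(180°) gauche 6.3 → 6.3 kJ/mol.
B (staggered): SH(0°)/tBu(60°) gauche 5.5; COOH(120°)/tBu(60°) gauche 6.3 → 11.8 kJ/mol.
A has the lowest total (6.3 kJ/mol).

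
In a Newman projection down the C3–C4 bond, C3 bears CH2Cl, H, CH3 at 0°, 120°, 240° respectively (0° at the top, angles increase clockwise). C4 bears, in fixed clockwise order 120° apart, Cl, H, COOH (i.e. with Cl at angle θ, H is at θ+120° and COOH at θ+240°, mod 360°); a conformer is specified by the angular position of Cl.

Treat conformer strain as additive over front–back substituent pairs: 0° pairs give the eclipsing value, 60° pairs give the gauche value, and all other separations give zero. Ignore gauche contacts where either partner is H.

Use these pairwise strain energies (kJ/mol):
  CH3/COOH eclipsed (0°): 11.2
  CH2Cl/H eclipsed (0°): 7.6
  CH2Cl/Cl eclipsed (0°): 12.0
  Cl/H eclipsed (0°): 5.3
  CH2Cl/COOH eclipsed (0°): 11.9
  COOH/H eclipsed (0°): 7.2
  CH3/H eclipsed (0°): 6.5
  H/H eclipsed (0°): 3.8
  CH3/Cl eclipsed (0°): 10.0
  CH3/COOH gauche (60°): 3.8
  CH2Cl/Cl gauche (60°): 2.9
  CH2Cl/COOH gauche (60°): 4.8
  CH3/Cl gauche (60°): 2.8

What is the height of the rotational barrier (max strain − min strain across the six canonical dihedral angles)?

19.4 kJ/mol

Cl at 0° is eclipsed. CH2Cl at 0° is eclipsed with Cl at 0° (12.0); H at 120° is eclipsed with H at 120° (3.8); CH3 at 240° is eclipsed with COOH at 240° (11.2). Total 27.0 kJ/mol.
Cl at 60° is staggered. CH2Cl at 0° is gauche with Cl at 60° (2.9); CH2Cl at 0° is gauche with COOH at 300° (4.8); CH3 at 240° is gauche with COOH at 300° (3.8). Total 11.5 kJ/mol.
Cl at 120° is eclipsed. CH2Cl at 0° is eclipsed with COOH at 0° (11.9); H at 120° is eclipsed with Cl at 120° (5.3); CH3 at 240° is eclipsed with H at 240° (6.5). Total 23.7 kJ/mol.
Cl at 180° is staggered. CH2Cl at 0° is gauche with COOH at 60° (4.8); CH3 at 240° is gauche with Cl at 180° (2.8). Total 7.6 kJ/mol.
Cl at 240° is eclipsed. CH2Cl at 0° is eclipsed with H at 0° (7.6); H at 120° is eclipsed with COOH at 120° (7.2); CH3 at 240° is eclipsed with Cl at 240° (10.0). Total 24.8 kJ/mol.
Cl at 300° is staggered. CH2Cl at 0° is gauche with Cl at 300° (2.9); CH3 at 240° is gauche with Cl at 300° (2.8); CH3 at 240° is gauche with COOH at 180° (3.8). Total 9.5 kJ/mol.
Max at 0° (27.0 kJ/mol), min at 180° (7.6 kJ/mol); barrier = 19.4 kJ/mol.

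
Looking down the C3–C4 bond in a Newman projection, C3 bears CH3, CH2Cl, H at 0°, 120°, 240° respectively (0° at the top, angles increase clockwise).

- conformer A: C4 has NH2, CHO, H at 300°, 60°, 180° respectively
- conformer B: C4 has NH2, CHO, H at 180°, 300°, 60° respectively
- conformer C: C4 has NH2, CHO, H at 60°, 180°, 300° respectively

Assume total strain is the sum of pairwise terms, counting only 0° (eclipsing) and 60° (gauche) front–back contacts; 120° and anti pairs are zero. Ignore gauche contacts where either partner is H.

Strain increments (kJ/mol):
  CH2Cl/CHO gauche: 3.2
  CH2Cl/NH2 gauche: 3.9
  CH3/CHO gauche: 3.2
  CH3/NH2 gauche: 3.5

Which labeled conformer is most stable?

A (staggered): CH3(0°)/NH2(300°) gauche 3.5; CH3(0°)/CHO(60°) gauche 3.2; CH2Cl(120°)/CHO(60°) gauche 3.2 → 9.9 kJ/mol.
B (staggered): CH3(0°)/CHO(300°) gauche 3.2; CH2Cl(120°)/NH2(180°) gauche 3.9 → 7.1 kJ/mol.
C (staggered): CH3(0°)/NH2(60°) gauche 3.5; CH2Cl(120°)/NH2(60°) gauche 3.9; CH2Cl(120°)/CHO(180°) gauche 3.2 → 10.6 kJ/mol.
B has the lowest total (7.1 kJ/mol).

B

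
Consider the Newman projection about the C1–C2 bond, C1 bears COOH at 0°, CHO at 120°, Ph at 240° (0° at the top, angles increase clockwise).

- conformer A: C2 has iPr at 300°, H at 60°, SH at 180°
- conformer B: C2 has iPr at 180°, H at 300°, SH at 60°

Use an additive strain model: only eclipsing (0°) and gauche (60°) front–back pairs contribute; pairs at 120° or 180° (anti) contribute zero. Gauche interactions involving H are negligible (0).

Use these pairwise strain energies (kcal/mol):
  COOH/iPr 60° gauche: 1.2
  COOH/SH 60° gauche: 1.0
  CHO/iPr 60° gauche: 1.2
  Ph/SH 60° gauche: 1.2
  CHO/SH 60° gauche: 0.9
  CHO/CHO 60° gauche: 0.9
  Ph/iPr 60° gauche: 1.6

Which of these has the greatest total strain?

A

A (staggered): COOH–iPr gauche, CHO–SH gauche, Ph–iPr gauche, Ph–SH gauche; 1.2 + 0.9 + 1.6 + 1.2 = 4.9 kcal/mol.
B (staggered): COOH–SH gauche, CHO–iPr gauche, CHO–SH gauche, Ph–iPr gauche; 1.0 + 1.2 + 0.9 + 1.6 = 4.7 kcal/mol.
A has the highest total (4.9 kcal/mol).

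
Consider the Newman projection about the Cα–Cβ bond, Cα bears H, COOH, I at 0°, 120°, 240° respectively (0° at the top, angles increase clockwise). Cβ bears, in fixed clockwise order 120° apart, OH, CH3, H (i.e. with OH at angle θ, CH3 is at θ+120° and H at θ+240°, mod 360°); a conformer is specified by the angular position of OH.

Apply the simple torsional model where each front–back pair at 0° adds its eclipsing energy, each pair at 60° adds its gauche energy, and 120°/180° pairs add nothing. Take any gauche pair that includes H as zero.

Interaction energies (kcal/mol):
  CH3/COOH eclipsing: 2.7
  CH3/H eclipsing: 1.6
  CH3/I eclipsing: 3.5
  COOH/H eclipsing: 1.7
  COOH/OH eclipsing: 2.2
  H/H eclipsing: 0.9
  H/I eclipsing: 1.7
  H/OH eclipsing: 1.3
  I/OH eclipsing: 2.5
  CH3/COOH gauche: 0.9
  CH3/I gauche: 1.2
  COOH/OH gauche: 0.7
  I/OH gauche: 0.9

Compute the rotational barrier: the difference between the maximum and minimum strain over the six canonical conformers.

OH at 0° is eclipsed. H at 0° is eclipsed with OH at 0° (1.3); COOH at 120° is eclipsed with CH3 at 120° (2.7); I at 240° is eclipsed with H at 240° (1.7). Total 5.7 kcal/mol.
OH at 60° is staggered. COOH at 120° is gauche with OH at 60° (0.7); COOH at 120° is gauche with CH3 at 180° (0.9); I at 240° is gauche with CH3 at 180° (1.2). Total 2.8 kcal/mol.
OH at 120° is eclipsed. H at 0° is eclipsed with H at 0° (0.9); COOH at 120° is eclipsed with OH at 120° (2.2); I at 240° is eclipsed with CH3 at 240° (3.5). Total 6.6 kcal/mol.
OH at 180° is staggered. COOH at 120° is gauche with OH at 180° (0.7); I at 240° is gauche with OH at 180° (0.9); I at 240° is gauche with CH3 at 300° (1.2). Total 2.8 kcal/mol.
OH at 240° is eclipsed. H at 0° is eclipsed with CH3 at 0° (1.6); COOH at 120° is eclipsed with H at 120° (1.7); I at 240° is eclipsed with OH at 240° (2.5). Total 5.8 kcal/mol.
OH at 300° is staggered. COOH at 120° is gauche with CH3 at 60° (0.9); I at 240° is gauche with OH at 300° (0.9). Total 1.8 kcal/mol.
Max at 120° (6.6 kcal/mol), min at 300° (1.8 kcal/mol); barrier = 4.8 kcal/mol.

4.8 kcal/mol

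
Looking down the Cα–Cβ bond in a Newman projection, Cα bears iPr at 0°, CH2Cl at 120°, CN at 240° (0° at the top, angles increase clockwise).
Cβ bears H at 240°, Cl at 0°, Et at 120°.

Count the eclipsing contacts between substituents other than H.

2

Non-H eclipsing pairs: iPr(0°)/Cl(0°); CH2Cl(120°)/Et(120°) — 2 interactions.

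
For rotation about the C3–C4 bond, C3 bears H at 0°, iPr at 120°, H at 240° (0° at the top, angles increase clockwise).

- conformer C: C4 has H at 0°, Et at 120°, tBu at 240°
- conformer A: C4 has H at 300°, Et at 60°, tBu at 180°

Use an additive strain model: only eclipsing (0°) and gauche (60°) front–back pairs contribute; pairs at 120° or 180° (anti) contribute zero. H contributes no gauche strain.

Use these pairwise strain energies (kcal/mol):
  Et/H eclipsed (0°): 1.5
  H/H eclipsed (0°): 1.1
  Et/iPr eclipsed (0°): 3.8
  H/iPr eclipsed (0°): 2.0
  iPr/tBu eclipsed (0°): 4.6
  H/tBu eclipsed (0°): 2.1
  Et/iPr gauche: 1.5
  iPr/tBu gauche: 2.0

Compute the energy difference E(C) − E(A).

C (eclipsed): H–H eclipsed, iPr–Et eclipsed, H–tBu eclipsed; 1.1 + 3.8 + 2.1 = 7.0 kcal/mol.
A (staggered): iPr–Et gauche, iPr–tBu gauche; 1.5 + 2.0 = 3.5 kcal/mol.
E(C) − E(A) = 7.0 − 3.5 = +3.5 kcal/mol.

+3.5 kcal/mol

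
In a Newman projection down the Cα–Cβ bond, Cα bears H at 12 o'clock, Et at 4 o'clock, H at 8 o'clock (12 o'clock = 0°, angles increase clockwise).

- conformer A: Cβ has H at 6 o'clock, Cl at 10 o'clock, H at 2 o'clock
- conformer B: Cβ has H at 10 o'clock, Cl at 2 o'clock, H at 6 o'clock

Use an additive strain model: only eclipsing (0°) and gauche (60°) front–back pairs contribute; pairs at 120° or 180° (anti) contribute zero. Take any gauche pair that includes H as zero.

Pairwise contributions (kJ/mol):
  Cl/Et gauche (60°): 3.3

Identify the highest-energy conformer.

B

A (staggered): no non-H gauche contacts → 0.0 kJ/mol.
B (staggered): Et–Cl gauche; 3.3 = 3.3 kJ/mol.
B has the highest total (3.3 kJ/mol).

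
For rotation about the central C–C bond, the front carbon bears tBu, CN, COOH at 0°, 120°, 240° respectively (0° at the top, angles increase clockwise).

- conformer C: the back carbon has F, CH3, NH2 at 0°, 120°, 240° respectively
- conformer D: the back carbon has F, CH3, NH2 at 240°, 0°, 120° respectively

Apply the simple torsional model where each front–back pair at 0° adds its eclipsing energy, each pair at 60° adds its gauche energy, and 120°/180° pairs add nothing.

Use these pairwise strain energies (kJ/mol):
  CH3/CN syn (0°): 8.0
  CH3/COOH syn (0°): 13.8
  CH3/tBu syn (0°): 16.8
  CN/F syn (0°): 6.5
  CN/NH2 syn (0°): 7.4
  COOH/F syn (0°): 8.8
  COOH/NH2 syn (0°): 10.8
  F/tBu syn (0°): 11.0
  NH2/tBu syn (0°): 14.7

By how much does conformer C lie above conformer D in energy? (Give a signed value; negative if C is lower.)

C (eclipsed): tBu(0°)/F(0°) eclipsed 11.0; CN(120°)/CH3(120°) eclipsed 8.0; COOH(240°)/NH2(240°) eclipsed 10.8 → 29.8 kJ/mol.
D (eclipsed): tBu(0°)/CH3(0°) eclipsed 16.8; CN(120°)/NH2(120°) eclipsed 7.4; COOH(240°)/F(240°) eclipsed 8.8 → 33.0 kJ/mol.
E(C) − E(D) = 29.8 − 33.0 = -3.2 kJ/mol.

-3.2 kJ/mol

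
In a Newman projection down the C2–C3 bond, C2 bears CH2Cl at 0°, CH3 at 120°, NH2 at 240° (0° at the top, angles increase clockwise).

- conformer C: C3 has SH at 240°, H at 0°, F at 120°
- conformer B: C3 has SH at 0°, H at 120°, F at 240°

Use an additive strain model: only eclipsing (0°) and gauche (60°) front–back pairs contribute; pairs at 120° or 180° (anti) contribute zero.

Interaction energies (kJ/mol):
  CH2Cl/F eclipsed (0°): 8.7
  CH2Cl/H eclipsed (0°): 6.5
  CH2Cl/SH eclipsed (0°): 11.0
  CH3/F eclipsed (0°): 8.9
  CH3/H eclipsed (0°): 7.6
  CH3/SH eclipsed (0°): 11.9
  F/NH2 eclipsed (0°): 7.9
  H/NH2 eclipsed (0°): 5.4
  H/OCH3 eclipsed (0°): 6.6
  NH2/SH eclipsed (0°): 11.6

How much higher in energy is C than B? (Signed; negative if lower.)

+0.5 kJ/mol

C (eclipsed): CH2Cl(0°)/H(0°) eclipsed 6.5; CH3(120°)/F(120°) eclipsed 8.9; NH2(240°)/SH(240°) eclipsed 11.6 → 27.0 kJ/mol.
B (eclipsed): CH2Cl(0°)/SH(0°) eclipsed 11.0; CH3(120°)/H(120°) eclipsed 7.6; NH2(240°)/F(240°) eclipsed 7.9 → 26.5 kJ/mol.
E(C) − E(B) = 27.0 − 26.5 = +0.5 kJ/mol.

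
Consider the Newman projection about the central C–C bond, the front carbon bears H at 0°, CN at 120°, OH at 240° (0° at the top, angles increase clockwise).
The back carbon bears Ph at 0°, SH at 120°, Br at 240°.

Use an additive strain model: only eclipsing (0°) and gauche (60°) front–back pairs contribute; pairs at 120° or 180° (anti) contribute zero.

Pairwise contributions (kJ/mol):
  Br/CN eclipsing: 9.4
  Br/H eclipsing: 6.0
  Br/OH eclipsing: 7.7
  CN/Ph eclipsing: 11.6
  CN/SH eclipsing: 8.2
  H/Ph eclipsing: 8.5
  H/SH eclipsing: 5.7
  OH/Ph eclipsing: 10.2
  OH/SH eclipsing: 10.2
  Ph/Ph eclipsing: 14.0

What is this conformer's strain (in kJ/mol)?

This conformer is eclipsed. H at 0° is eclipsed with Ph at 0° (8.5); CN at 120° is eclipsed with SH at 120° (8.2); OH at 240° is eclipsed with Br at 240° (7.7). Total 24.4 kJ/mol.

24.4 kJ/mol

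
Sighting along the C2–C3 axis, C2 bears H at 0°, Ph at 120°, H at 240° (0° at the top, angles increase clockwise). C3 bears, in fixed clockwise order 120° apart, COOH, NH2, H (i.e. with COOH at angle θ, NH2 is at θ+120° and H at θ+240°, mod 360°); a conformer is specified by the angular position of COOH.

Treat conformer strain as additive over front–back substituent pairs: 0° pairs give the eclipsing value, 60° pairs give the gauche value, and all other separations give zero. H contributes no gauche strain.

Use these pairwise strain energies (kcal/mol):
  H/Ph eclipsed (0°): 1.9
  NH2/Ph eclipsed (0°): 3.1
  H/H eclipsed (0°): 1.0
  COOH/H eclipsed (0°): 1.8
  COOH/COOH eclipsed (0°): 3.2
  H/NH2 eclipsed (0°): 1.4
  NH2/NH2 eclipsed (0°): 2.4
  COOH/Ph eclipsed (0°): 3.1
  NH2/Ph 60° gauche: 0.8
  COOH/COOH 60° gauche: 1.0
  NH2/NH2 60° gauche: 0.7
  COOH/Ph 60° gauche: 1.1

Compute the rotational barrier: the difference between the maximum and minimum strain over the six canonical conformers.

5.1 kcal/mol

COOH at 0° (eclipsed): H(0°)/COOH(0°) eclipsed 1.8; Ph(120°)/NH2(120°) eclipsed 3.1; H(240°)/H(240°) eclipsed 1.0 → 5.9 kcal/mol.
COOH at 60° (staggered): Ph(120°)/COOH(60°) gauche 1.1; Ph(120°)/NH2(180°) gauche 0.8 → 1.9 kcal/mol.
COOH at 120° (eclipsed): H(0°)/H(0°) eclipsed 1.0; Ph(120°)/COOH(120°) eclipsed 3.1; H(240°)/NH2(240°) eclipsed 1.4 → 5.5 kcal/mol.
COOH at 180° (staggered): Ph(120°)/COOH(180°) gauche 1.1 → 1.1 kcal/mol.
COOH at 240° (eclipsed): H(0°)/NH2(0°) eclipsed 1.4; Ph(120°)/H(120°) eclipsed 1.9; H(240°)/COOH(240°) eclipsed 1.8 → 5.1 kcal/mol.
COOH at 300° (staggered): Ph(120°)/NH2(60°) gauche 0.8 → 0.8 kcal/mol.
Max at 0° (5.9 kcal/mol), min at 300° (0.8 kcal/mol); barrier = 5.1 kcal/mol.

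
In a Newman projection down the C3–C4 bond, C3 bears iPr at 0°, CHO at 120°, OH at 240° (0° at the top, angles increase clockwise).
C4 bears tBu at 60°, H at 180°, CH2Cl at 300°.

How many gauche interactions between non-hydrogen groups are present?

Non-H gauche pairs: iPr(0°)/tBu(60°); iPr(0°)/CH2Cl(300°); CHO(120°)/tBu(60°); OH(240°)/CH2Cl(300°) — 4 interactions.

4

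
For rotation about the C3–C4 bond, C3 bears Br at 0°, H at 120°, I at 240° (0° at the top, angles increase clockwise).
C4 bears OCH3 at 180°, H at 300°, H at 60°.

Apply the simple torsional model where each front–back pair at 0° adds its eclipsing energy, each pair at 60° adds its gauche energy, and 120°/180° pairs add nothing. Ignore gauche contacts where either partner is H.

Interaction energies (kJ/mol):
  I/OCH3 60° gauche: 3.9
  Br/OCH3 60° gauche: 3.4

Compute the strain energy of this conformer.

This conformer (staggered): I(240°)/OCH3(180°) gauche 3.9 → 3.9 kJ/mol.

3.9 kJ/mol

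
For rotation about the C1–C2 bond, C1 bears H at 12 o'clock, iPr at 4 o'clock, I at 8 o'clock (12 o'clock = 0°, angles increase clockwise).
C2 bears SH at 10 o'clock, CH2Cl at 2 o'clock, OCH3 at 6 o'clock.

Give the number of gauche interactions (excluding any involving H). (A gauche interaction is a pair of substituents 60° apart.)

4

Non-H gauche pairs: iPr(120°)/CH2Cl(60°); iPr(120°)/OCH3(180°); I(240°)/SH(300°); I(240°)/OCH3(180°) — 4 interactions.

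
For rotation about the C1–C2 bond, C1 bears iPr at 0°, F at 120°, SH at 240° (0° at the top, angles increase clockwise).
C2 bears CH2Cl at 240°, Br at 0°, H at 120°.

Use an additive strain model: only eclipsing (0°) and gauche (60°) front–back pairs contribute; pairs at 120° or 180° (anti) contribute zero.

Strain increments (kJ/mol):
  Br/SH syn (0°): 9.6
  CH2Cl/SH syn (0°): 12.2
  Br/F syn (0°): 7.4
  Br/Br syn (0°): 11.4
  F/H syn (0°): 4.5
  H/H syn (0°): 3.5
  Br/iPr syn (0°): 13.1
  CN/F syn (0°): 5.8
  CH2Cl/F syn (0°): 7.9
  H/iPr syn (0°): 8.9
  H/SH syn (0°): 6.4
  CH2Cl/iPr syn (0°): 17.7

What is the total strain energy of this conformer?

This conformer (eclipsed): iPr(0°)/Br(0°) eclipsed 13.1; F(120°)/H(120°) eclipsed 4.5; SH(240°)/CH2Cl(240°) eclipsed 12.2 → 29.8 kJ/mol.

29.8 kJ/mol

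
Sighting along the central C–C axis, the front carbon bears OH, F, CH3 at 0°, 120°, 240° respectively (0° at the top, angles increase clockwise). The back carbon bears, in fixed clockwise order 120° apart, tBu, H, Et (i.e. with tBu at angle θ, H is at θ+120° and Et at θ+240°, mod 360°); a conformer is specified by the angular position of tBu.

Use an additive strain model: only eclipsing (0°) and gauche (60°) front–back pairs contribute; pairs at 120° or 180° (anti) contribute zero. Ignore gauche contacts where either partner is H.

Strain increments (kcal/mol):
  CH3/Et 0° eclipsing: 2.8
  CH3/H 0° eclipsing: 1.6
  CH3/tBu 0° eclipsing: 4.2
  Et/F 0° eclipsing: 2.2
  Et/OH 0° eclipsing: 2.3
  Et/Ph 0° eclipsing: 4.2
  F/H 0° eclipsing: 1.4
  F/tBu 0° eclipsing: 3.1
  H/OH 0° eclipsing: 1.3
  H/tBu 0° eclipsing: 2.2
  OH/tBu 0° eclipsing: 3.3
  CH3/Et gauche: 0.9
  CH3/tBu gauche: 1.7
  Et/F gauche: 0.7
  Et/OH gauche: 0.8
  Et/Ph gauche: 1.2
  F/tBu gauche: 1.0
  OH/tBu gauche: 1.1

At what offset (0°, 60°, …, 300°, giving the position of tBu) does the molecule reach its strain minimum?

tBu at 0° (eclipsed): OH(0°)/tBu(0°) eclipsed 3.3; F(120°)/H(120°) eclipsed 1.4; CH3(240°)/Et(240°) eclipsed 2.8 → 7.5 kcal/mol.
tBu at 60° (staggered): OH(0°)/tBu(60°) gauche 1.1; OH(0°)/Et(300°) gauche 0.8; F(120°)/tBu(60°) gauche 1.0; CH3(240°)/Et(300°) gauche 0.9 → 3.8 kcal/mol.
tBu at 120° (eclipsed): OH(0°)/Et(0°) eclipsed 2.3; F(120°)/tBu(120°) eclipsed 3.1; CH3(240°)/H(240°) eclipsed 1.6 → 7.0 kcal/mol.
tBu at 180° (staggered): OH(0°)/Et(60°) gauche 0.8; F(120°)/tBu(180°) gauche 1.0; F(120°)/Et(60°) gauche 0.7; CH3(240°)/tBu(180°) gauche 1.7 → 4.2 kcal/mol.
tBu at 240° (eclipsed): OH(0°)/H(0°) eclipsed 1.3; F(120°)/Et(120°) eclipsed 2.2; CH3(240°)/tBu(240°) eclipsed 4.2 → 7.7 kcal/mol.
tBu at 300° (staggered): OH(0°)/tBu(300°) gauche 1.1; F(120°)/Et(180°) gauche 0.7; CH3(240°)/tBu(300°) gauche 1.7; CH3(240°)/Et(180°) gauche 0.9 → 4.4 kcal/mol.
The minimum (3.8 kcal/mol) occurs with tBu at 60°.

60°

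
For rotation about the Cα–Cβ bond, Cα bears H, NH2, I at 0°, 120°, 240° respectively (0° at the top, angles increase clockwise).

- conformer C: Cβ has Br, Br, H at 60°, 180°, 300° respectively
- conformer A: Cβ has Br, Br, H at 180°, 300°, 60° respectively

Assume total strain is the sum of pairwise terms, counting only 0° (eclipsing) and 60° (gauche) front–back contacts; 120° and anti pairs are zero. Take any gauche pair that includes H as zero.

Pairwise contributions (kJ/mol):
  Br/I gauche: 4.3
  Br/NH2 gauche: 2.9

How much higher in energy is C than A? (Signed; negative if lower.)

C (staggered): NH2(120°)/Br(60°) gauche 2.9; NH2(120°)/Br(180°) gauche 2.9; I(240°)/Br(180°) gauche 4.3 → 10.1 kJ/mol.
A (staggered): NH2(120°)/Br(180°) gauche 2.9; I(240°)/Br(180°) gauche 4.3; I(240°)/Br(300°) gauche 4.3 → 11.5 kJ/mol.
E(C) − E(A) = 10.1 − 11.5 = -1.4 kJ/mol.

-1.4 kJ/mol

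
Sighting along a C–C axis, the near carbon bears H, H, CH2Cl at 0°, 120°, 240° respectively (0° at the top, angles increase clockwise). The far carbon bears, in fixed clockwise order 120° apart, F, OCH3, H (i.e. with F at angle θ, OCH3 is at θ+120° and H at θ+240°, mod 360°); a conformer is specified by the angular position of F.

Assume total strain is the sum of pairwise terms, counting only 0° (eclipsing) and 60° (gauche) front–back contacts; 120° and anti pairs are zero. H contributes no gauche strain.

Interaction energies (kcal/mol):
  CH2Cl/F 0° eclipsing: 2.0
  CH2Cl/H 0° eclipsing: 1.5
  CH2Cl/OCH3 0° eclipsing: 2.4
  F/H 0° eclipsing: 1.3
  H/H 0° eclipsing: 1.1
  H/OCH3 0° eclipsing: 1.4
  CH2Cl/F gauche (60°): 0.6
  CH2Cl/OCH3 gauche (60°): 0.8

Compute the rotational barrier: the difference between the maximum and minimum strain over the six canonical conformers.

4.2 kcal/mol

F at 0° (eclipsed): H(0°)/F(0°) eclipsed 1.3; H(120°)/OCH3(120°) eclipsed 1.4; CH2Cl(240°)/H(240°) eclipsed 1.5 → 4.2 kcal/mol.
F at 60° (staggered): CH2Cl(240°)/OCH3(180°) gauche 0.8 → 0.8 kcal/mol.
F at 120° (eclipsed): H(0°)/H(0°) eclipsed 1.1; H(120°)/F(120°) eclipsed 1.3; CH2Cl(240°)/OCH3(240°) eclipsed 2.4 → 4.8 kcal/mol.
F at 180° (staggered): CH2Cl(240°)/F(180°) gauche 0.6; CH2Cl(240°)/OCH3(300°) gauche 0.8 → 1.4 kcal/mol.
F at 240° (eclipsed): H(0°)/OCH3(0°) eclipsed 1.4; H(120°)/H(120°) eclipsed 1.1; CH2Cl(240°)/F(240°) eclipsed 2.0 → 4.5 kcal/mol.
F at 300° (staggered): CH2Cl(240°)/F(300°) gauche 0.6 → 0.6 kcal/mol.
Max at 120° (4.8 kcal/mol), min at 300° (0.6 kcal/mol); barrier = 4.2 kcal/mol.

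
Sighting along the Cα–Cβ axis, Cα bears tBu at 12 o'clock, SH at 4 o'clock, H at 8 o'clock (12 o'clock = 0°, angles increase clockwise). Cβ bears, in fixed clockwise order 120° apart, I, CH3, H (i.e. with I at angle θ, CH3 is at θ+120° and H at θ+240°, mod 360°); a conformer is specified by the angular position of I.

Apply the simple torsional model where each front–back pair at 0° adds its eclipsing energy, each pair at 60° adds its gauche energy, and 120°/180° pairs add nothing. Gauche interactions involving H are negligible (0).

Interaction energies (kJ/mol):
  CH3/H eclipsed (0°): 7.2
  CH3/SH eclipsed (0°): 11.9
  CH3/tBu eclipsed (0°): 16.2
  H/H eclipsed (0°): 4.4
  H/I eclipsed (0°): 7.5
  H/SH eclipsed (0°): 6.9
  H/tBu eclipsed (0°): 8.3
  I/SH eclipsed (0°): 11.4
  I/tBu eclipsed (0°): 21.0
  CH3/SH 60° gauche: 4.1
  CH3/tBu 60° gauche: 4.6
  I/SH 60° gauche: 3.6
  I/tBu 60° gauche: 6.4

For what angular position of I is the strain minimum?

180°

I at 0° (eclipsed): tBu–I eclipsed, SH–CH3 eclipsed, H–H eclipsed; 21.0 + 11.9 + 4.4 = 37.3 kJ/mol.
I at 60° (staggered): tBu–I gauche, SH–I gauche, SH–CH3 gauche; 6.4 + 3.6 + 4.1 = 14.1 kJ/mol.
I at 120° (eclipsed): tBu–H eclipsed, SH–I eclipsed, H–CH3 eclipsed; 8.3 + 11.4 + 7.2 = 26.9 kJ/mol.
I at 180° (staggered): tBu–CH3 gauche, SH–I gauche; 4.6 + 3.6 = 8.2 kJ/mol.
I at 240° (eclipsed): tBu–CH3 eclipsed, SH–H eclipsed, H–I eclipsed; 16.2 + 6.9 + 7.5 = 30.6 kJ/mol.
I at 300° (staggered): tBu–I gauche, tBu–CH3 gauche, SH–CH3 gauche; 6.4 + 4.6 + 4.1 = 15.1 kJ/mol.
The minimum (8.2 kJ/mol) occurs with I at 180°.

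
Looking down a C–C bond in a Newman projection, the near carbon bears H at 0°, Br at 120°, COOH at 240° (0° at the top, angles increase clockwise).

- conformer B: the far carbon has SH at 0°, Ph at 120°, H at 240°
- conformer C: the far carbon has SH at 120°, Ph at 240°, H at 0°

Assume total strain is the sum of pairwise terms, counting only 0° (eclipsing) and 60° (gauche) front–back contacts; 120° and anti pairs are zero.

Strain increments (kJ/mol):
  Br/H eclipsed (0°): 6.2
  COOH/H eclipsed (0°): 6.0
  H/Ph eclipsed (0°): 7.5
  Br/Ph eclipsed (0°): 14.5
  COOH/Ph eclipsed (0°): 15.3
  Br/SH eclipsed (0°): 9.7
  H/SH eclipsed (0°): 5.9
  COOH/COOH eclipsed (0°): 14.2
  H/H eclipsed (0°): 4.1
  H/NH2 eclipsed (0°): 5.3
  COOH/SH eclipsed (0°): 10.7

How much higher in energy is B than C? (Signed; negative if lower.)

B is eclipsed. H at 0° is eclipsed with SH at 0° (5.9); Br at 120° is eclipsed with Ph at 120° (14.5); COOH at 240° is eclipsed with H at 240° (6.0). Total 26.4 kJ/mol.
C is eclipsed. H at 0° is eclipsed with H at 0° (4.1); Br at 120° is eclipsed with SH at 120° (9.7); COOH at 240° is eclipsed with Ph at 240° (15.3). Total 29.1 kJ/mol.
E(B) − E(C) = 26.4 − 29.1 = -2.7 kJ/mol.

-2.7 kJ/mol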